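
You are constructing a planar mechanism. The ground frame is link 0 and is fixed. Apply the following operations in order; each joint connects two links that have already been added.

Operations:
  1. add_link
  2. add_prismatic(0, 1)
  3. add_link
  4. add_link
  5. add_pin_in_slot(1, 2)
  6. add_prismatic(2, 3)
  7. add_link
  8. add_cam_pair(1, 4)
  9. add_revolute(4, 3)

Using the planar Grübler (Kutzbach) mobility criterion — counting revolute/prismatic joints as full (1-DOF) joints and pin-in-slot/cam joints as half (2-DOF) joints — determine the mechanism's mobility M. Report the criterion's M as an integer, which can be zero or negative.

M = 4

(L,J1,J2)=(1,0,0); link0 fixed
link1: (2,0,0)
P 0-1 [J1]: (2,1,0)
link2: (3,1,0)
link3: (4,1,0)
PS 1-2 [J2]: (4,1,1)
P 2-3 [J1]: (4,2,1)
link4: (5,2,1)
C 1-4 [J2]: (5,2,2)
R 4-3 [J1]: (5,3,2)
Grübler: 3·4 − 2·3 − 2 = 4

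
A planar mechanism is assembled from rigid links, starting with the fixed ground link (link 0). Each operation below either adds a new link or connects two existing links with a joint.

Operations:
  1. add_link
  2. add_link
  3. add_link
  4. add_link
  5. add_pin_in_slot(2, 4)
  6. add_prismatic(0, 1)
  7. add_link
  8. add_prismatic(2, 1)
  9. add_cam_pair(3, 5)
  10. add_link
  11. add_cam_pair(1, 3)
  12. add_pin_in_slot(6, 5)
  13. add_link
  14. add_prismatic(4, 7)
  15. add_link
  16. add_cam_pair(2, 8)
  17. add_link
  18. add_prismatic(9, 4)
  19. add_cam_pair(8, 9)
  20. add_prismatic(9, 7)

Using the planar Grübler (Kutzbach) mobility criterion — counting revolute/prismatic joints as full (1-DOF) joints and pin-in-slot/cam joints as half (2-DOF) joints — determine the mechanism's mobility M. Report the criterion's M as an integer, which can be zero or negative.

L=1 J1=0 J2=0
add link → L=2 J1=0 J2=0
add link → L=3 J1=0 J2=0
add link → L=4 J1=0 J2=0
add link → L=5 J1=0 J2=0
PS@2,4 dof=2 J2 → L=5 J1=0 J2=1
P@0,1 dof=1 J1 → L=5 J1=1 J2=1
add link → L=6 J1=1 J2=1
P@2,1 dof=1 J1 → L=6 J1=2 J2=1
C@3,5 dof=2 J2 → L=6 J1=2 J2=2
add link → L=7 J1=2 J2=2
C@1,3 dof=2 J2 → L=7 J1=2 J2=3
PS@6,5 dof=2 J2 → L=7 J1=2 J2=4
add link → L=8 J1=2 J2=4
P@4,7 dof=1 J1 → L=8 J1=3 J2=4
add link → L=9 J1=3 J2=4
C@2,8 dof=2 J2 → L=9 J1=3 J2=5
add link → L=10 J1=3 J2=5
P@9,4 dof=1 J1 → L=10 J1=4 J2=5
C@8,9 dof=2 J2 → L=10 J1=4 J2=6
P@9,7 dof=1 J1 → L=10 J1=5 J2=6
M=3(L−1)−2J1−J2=3·9−2·5−6=11

M = 11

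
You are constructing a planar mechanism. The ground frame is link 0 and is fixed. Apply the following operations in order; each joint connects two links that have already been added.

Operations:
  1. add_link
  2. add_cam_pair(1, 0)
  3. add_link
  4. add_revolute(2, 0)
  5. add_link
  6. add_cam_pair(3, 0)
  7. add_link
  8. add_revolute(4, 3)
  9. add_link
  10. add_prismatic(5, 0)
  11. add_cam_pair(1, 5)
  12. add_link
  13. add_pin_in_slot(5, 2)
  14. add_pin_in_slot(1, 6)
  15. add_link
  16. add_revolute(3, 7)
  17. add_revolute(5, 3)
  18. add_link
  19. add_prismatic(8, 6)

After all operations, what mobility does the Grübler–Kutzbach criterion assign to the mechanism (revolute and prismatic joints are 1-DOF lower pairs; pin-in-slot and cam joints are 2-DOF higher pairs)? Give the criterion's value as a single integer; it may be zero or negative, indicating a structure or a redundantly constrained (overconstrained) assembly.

M = 7

(L,J1,J2)=(1,0,0); link0 fixed
link1: (2,0,0)
C 1-0 [J2]: (2,0,1)
link2: (3,0,1)
R 2-0 [J1]: (3,1,1)
link3: (4,1,1)
C 3-0 [J2]: (4,1,2)
link4: (5,1,2)
R 4-3 [J1]: (5,2,2)
link5: (6,2,2)
P 5-0 [J1]: (6,3,2)
C 1-5 [J2]: (6,3,3)
link6: (7,3,3)
PS 5-2 [J2]: (7,3,4)
PS 1-6 [J2]: (7,3,5)
link7: (8,3,5)
R 3-7 [J1]: (8,4,5)
R 5-3 [J1]: (8,5,5)
link8: (9,5,5)
P 8-6 [J1]: (9,6,5)
Grübler: 3·8 − 2·6 − 5 = 7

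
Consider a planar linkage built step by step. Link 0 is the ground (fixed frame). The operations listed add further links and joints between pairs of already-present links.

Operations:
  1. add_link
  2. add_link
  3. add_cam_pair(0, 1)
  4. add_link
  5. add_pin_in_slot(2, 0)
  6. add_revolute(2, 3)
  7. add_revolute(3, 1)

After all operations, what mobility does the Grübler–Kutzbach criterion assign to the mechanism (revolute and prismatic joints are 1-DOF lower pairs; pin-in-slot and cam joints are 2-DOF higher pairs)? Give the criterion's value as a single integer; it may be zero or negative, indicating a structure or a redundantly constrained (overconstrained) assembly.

M = 3

L=1 J1=0 J2=0
add link → L=2 J1=0 J2=0
add link → L=3 J1=0 J2=0
C@0,1 dof=2 J2 → L=3 J1=0 J2=1
add link → L=4 J1=0 J2=1
PS@2,0 dof=2 J2 → L=4 J1=0 J2=2
R@2,3 dof=1 J1 → L=4 J1=1 J2=2
R@3,1 dof=1 J1 → L=4 J1=2 J2=2
M=3(L−1)−2J1−J2=3·3−2·2−2=3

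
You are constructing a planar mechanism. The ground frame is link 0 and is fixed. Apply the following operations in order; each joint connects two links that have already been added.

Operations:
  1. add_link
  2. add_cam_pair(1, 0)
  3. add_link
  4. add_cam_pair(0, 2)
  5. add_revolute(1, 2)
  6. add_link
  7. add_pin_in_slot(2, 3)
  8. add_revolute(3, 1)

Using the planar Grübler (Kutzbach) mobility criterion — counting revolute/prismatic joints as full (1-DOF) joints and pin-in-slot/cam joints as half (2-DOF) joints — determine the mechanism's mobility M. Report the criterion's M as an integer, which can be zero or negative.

ground; <1,0,0>
#1 <2,0,0>
C:1↔0 J2 <2,0,1>
#2 <3,0,1>
C:0↔2 J2 <3,0,2>
R:1↔2 J1 <3,1,2>
#3 <4,1,2>
PS:2↔3 J2 <4,1,3>
R:3↔1 J1 <4,2,3>
3×3 − 2×2 − 1×3 = 2

M = 2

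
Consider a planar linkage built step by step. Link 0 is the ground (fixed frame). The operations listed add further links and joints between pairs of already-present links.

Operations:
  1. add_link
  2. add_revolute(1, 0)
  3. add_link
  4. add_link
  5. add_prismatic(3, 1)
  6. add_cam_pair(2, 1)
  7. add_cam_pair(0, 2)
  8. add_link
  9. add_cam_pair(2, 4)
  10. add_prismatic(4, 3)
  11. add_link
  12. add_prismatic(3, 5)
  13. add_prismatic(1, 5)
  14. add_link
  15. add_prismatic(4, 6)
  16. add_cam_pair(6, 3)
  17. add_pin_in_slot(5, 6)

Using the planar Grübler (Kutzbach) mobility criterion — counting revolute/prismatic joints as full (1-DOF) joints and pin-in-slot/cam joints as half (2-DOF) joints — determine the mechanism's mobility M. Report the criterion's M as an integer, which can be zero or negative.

[1;0;0] (link 0 is ground)
L+ [2;0;0]
R(1,0)∈J1 [2;1;0]
L+ [3;1;0]
L+ [4;1;0]
P(3,1)∈J1 [4;2;0]
C(2,1)∈J2 [4;2;1]
C(0,2)∈J2 [4;2;2]
L+ [5;2;2]
C(2,4)∈J2 [5;2;3]
P(4,3)∈J1 [5;3;3]
L+ [6;3;3]
P(3,5)∈J1 [6;4;3]
P(1,5)∈J1 [6;5;3]
L+ [7;5;3]
P(4,6)∈J1 [7;6;3]
C(6,3)∈J2 [7;6;4]
PS(5,6)∈J2 [7;6;5]
mobility = 18 − 12 − 5 = 1

M = 1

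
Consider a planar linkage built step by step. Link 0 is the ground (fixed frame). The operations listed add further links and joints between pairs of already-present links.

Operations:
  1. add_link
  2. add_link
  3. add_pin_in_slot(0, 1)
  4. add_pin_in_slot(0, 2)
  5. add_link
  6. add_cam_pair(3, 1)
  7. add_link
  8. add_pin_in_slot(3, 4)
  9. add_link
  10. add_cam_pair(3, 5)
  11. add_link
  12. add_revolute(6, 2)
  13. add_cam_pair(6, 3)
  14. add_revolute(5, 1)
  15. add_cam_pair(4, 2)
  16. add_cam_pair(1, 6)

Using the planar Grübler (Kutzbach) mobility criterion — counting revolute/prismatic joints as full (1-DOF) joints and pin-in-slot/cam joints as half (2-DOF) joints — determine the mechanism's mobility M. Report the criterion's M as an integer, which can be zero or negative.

M = 6

[1;0;0] (link 0 is ground)
L+ [2;0;0]
L+ [3;0;0]
PS(0,1)∈J2 [3;0;1]
PS(0,2)∈J2 [3;0;2]
L+ [4;0;2]
C(3,1)∈J2 [4;0;3]
L+ [5;0;3]
PS(3,4)∈J2 [5;0;4]
L+ [6;0;4]
C(3,5)∈J2 [6;0;5]
L+ [7;0;5]
R(6,2)∈J1 [7;1;5]
C(6,3)∈J2 [7;1;6]
R(5,1)∈J1 [7;2;6]
C(4,2)∈J2 [7;2;7]
C(1,6)∈J2 [7;2;8]
mobility = 18 − 4 − 8 = 6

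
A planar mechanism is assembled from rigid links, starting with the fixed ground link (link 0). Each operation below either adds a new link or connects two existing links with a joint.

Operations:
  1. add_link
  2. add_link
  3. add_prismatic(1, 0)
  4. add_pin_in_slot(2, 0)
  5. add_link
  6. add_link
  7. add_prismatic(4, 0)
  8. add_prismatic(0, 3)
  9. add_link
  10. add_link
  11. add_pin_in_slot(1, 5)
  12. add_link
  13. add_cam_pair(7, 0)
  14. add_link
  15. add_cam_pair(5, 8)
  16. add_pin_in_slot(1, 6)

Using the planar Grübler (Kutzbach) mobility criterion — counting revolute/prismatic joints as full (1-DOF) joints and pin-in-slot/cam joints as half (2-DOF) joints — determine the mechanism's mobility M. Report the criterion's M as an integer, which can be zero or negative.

M = 13

[1;0;0] (link 0 is ground)
L+ [2;0;0]
L+ [3;0;0]
P(1,0)∈J1 [3;1;0]
PS(2,0)∈J2 [3;1;1]
L+ [4;1;1]
L+ [5;1;1]
P(4,0)∈J1 [5;2;1]
P(0,3)∈J1 [5;3;1]
L+ [6;3;1]
L+ [7;3;1]
PS(1,5)∈J2 [7;3;2]
L+ [8;3;2]
C(7,0)∈J2 [8;3;3]
L+ [9;3;3]
C(5,8)∈J2 [9;3;4]
PS(1,6)∈J2 [9;3;5]
mobility = 24 − 6 − 5 = 13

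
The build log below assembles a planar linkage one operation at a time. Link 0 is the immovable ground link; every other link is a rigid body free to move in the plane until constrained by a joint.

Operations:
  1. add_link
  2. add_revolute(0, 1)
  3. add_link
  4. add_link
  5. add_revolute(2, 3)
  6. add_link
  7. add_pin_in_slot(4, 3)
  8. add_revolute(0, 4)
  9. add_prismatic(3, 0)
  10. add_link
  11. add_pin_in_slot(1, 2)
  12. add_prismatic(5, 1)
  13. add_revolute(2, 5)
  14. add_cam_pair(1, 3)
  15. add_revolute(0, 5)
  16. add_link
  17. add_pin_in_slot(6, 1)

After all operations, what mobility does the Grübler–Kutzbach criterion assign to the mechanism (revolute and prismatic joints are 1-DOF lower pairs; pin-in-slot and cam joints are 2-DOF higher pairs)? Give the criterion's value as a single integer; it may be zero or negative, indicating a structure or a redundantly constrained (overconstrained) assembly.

M = 0

link 0 = ground. State L|J1|J2 = 1|0|0
+link1  2|0|0
R(0,1) f=1→J1  2|1|0
+link2  3|1|0
+link3  4|1|0
R(2,3) f=1→J1  4|2|0
+link4  5|2|0
PS(4,3) f=2→J2  5|2|1
R(0,4) f=1→J1  5|3|1
P(3,0) f=1→J1  5|4|1
+link5  6|4|1
PS(1,2) f=2→J2  6|4|2
P(5,1) f=1→J1  6|5|2
R(2,5) f=1→J1  6|6|2
C(1,3) f=2→J2  6|6|3
R(0,5) f=1→J1  6|7|3
+link6  7|7|3
PS(6,1) f=2→J2  7|7|4
M = 3(7−1)−2·7−4 = 18−14−4 = 0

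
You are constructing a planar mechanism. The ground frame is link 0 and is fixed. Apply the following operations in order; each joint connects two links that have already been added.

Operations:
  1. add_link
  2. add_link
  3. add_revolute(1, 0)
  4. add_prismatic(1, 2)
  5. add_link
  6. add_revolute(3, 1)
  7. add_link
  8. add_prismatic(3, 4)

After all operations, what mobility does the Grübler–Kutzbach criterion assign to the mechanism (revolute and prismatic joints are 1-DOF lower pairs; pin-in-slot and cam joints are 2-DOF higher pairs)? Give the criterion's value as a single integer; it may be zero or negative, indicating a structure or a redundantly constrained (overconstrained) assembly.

M = 4

ground; <1,0,0>
#1 <2,0,0>
#2 <3,0,0>
R:1↔0 J1 <3,1,0>
P:1↔2 J1 <3,2,0>
#3 <4,2,0>
R:3↔1 J1 <4,3,0>
#4 <5,3,0>
P:3↔4 J1 <5,4,0>
3×4 − 2×4 − 1×0 = 4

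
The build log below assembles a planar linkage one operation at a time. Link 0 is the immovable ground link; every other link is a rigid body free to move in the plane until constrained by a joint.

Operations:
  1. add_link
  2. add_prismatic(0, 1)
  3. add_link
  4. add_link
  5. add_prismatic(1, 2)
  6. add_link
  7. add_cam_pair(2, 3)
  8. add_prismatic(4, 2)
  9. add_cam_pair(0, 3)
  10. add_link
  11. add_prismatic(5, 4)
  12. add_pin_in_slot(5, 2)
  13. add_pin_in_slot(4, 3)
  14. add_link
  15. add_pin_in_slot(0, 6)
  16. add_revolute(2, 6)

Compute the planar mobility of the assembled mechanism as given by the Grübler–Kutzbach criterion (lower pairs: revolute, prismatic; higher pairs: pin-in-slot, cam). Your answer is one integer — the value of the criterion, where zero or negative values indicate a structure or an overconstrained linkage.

ground; <1,0,0>
#1 <2,0,0>
P:0↔1 J1 <2,1,0>
#2 <3,1,0>
#3 <4,1,0>
P:1↔2 J1 <4,2,0>
#4 <5,2,0>
C:2↔3 J2 <5,2,1>
P:4↔2 J1 <5,3,1>
C:0↔3 J2 <5,3,2>
#5 <6,3,2>
P:5↔4 J1 <6,4,2>
PS:5↔2 J2 <6,4,3>
PS:4↔3 J2 <6,4,4>
#6 <7,4,4>
PS:0↔6 J2 <7,4,5>
R:2↔6 J1 <7,5,5>
3×6 − 2×5 − 1×5 = 3

M = 3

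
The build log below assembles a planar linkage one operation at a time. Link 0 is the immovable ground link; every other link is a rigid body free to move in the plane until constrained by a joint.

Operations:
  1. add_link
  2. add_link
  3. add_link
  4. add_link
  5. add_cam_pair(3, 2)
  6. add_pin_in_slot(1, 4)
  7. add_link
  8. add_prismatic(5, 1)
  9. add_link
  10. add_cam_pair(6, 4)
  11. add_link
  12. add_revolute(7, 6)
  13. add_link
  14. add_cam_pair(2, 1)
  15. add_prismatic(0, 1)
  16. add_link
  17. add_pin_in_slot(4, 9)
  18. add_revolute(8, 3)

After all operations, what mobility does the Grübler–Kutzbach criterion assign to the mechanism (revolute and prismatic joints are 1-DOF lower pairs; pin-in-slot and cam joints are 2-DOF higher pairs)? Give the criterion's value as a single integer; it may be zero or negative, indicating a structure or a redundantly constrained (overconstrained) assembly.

M = 14

link 0 = ground. State L|J1|J2 = 1|0|0
+link1  2|0|0
+link2  3|0|0
+link3  4|0|0
+link4  5|0|0
C(3,2) f=2→J2  5|0|1
PS(1,4) f=2→J2  5|0|2
+link5  6|0|2
P(5,1) f=1→J1  6|1|2
+link6  7|1|2
C(6,4) f=2→J2  7|1|3
+link7  8|1|3
R(7,6) f=1→J1  8|2|3
+link8  9|2|3
C(2,1) f=2→J2  9|2|4
P(0,1) f=1→J1  9|3|4
+link9  10|3|4
PS(4,9) f=2→J2  10|3|5
R(8,3) f=1→J1  10|4|5
M = 3(10−1)−2·4−5 = 27−8−5 = 14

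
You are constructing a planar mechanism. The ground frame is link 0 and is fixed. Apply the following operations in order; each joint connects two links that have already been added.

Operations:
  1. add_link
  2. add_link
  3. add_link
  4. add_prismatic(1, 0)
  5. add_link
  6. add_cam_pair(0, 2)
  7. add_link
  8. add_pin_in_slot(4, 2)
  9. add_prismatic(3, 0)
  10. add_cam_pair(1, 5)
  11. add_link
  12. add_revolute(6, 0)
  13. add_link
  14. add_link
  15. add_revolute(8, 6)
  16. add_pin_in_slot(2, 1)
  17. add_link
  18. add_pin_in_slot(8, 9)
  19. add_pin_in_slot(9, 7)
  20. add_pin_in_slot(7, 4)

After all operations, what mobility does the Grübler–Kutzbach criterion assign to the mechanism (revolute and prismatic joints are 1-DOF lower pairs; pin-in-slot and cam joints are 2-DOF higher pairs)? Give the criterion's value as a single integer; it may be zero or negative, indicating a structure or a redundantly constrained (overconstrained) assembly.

M = 12

[1;0;0] (link 0 is ground)
L+ [2;0;0]
L+ [3;0;0]
L+ [4;0;0]
P(1,0)∈J1 [4;1;0]
L+ [5;1;0]
C(0,2)∈J2 [5;1;1]
L+ [6;1;1]
PS(4,2)∈J2 [6;1;2]
P(3,0)∈J1 [6;2;2]
C(1,5)∈J2 [6;2;3]
L+ [7;2;3]
R(6,0)∈J1 [7;3;3]
L+ [8;3;3]
L+ [9;3;3]
R(8,6)∈J1 [9;4;3]
PS(2,1)∈J2 [9;4;4]
L+ [10;4;4]
PS(8,9)∈J2 [10;4;5]
PS(9,7)∈J2 [10;4;6]
PS(7,4)∈J2 [10;4;7]
mobility = 27 − 8 − 7 = 12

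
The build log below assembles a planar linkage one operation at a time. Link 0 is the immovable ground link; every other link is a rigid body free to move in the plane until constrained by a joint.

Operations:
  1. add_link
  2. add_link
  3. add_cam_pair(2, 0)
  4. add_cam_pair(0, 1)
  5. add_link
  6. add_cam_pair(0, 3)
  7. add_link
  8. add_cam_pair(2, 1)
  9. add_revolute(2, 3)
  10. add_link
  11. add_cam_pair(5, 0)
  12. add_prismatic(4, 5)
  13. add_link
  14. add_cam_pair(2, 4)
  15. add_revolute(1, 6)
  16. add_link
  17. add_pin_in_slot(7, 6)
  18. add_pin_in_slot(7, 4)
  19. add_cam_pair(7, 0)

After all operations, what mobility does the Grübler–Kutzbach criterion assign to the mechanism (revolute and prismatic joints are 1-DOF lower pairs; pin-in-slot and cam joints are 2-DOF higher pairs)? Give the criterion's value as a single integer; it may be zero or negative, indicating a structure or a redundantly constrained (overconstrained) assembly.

M = 6

link 0 = ground. State L|J1|J2 = 1|0|0
+link1  2|0|0
+link2  3|0|0
C(2,0) f=2→J2  3|0|1
C(0,1) f=2→J2  3|0|2
+link3  4|0|2
C(0,3) f=2→J2  4|0|3
+link4  5|0|3
C(2,1) f=2→J2  5|0|4
R(2,3) f=1→J1  5|1|4
+link5  6|1|4
C(5,0) f=2→J2  6|1|5
P(4,5) f=1→J1  6|2|5
+link6  7|2|5
C(2,4) f=2→J2  7|2|6
R(1,6) f=1→J1  7|3|6
+link7  8|3|6
PS(7,6) f=2→J2  8|3|7
PS(7,4) f=2→J2  8|3|8
C(7,0) f=2→J2  8|3|9
M = 3(8−1)−2·3−9 = 21−6−9 = 6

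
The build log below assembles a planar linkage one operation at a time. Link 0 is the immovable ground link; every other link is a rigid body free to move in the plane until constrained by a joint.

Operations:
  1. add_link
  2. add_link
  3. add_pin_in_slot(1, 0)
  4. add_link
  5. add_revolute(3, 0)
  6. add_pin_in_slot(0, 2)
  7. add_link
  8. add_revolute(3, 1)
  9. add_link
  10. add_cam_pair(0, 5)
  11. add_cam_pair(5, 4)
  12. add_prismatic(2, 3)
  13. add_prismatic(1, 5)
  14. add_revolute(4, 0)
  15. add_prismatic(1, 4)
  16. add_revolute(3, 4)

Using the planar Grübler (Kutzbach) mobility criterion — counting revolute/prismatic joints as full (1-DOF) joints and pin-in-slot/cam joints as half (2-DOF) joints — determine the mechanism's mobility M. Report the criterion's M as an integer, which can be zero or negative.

M = -3

(L,J1,J2)=(1,0,0); link0 fixed
link1: (2,0,0)
link2: (3,0,0)
PS 1-0 [J2]: (3,0,1)
link3: (4,0,1)
R 3-0 [J1]: (4,1,1)
PS 0-2 [J2]: (4,1,2)
link4: (5,1,2)
R 3-1 [J1]: (5,2,2)
link5: (6,2,2)
C 0-5 [J2]: (6,2,3)
C 5-4 [J2]: (6,2,4)
P 2-3 [J1]: (6,3,4)
P 1-5 [J1]: (6,4,4)
R 4-0 [J1]: (6,5,4)
P 1-4 [J1]: (6,6,4)
R 3-4 [J1]: (6,7,4)
Grübler: 3·5 − 2·7 − 4 = -3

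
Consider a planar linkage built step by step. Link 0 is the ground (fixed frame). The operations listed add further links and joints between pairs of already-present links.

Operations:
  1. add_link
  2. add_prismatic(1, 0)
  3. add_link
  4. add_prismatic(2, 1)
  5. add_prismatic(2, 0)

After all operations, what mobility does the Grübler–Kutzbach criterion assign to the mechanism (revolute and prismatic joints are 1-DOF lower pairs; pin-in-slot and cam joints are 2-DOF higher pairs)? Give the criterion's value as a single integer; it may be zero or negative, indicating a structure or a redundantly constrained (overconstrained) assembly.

M = 0

L=1 J1=0 J2=0
add link → L=2 J1=0 J2=0
P@1,0 dof=1 J1 → L=2 J1=1 J2=0
add link → L=3 J1=1 J2=0
P@2,1 dof=1 J1 → L=3 J1=2 J2=0
P@2,0 dof=1 J1 → L=3 J1=3 J2=0
M=3(L−1)−2J1−J2=3·2−2·3−0=0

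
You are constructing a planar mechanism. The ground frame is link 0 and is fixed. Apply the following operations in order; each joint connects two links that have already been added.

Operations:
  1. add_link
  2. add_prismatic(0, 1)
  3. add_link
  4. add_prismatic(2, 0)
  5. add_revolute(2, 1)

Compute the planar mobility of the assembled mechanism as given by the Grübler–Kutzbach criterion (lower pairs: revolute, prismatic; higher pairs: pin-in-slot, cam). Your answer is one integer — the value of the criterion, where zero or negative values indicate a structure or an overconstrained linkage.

(L,J1,J2)=(1,0,0); link0 fixed
link1: (2,0,0)
P 0-1 [J1]: (2,1,0)
link2: (3,1,0)
P 2-0 [J1]: (3,2,0)
R 2-1 [J1]: (3,3,0)
Grübler: 3·2 − 2·3 − 0 = 0

M = 0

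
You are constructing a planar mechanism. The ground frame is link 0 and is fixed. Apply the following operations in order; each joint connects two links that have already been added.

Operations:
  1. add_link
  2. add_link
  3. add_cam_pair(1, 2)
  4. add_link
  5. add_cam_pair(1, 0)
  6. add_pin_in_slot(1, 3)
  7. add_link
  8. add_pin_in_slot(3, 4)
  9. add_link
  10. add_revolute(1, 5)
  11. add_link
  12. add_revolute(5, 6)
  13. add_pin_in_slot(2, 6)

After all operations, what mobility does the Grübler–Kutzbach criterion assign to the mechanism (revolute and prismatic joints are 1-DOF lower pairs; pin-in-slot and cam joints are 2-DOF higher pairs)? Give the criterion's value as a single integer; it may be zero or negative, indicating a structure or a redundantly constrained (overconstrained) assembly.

L=1 J1=0 J2=0
add link → L=2 J1=0 J2=0
add link → L=3 J1=0 J2=0
C@1,2 dof=2 J2 → L=3 J1=0 J2=1
add link → L=4 J1=0 J2=1
C@1,0 dof=2 J2 → L=4 J1=0 J2=2
PS@1,3 dof=2 J2 → L=4 J1=0 J2=3
add link → L=5 J1=0 J2=3
PS@3,4 dof=2 J2 → L=5 J1=0 J2=4
add link → L=6 J1=0 J2=4
R@1,5 dof=1 J1 → L=6 J1=1 J2=4
add link → L=7 J1=1 J2=4
R@5,6 dof=1 J1 → L=7 J1=2 J2=4
PS@2,6 dof=2 J2 → L=7 J1=2 J2=5
M=3(L−1)−2J1−J2=3·6−2·2−5=9

M = 9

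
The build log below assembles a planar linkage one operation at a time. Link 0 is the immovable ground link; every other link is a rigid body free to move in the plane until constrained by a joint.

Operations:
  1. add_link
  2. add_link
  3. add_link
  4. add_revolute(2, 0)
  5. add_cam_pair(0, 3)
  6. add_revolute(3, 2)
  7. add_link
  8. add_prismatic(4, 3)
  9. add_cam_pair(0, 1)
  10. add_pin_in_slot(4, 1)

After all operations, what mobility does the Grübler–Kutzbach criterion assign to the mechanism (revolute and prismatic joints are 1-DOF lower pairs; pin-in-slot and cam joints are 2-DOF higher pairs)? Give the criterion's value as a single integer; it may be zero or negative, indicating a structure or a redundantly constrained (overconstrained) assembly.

link 0 = ground. State L|J1|J2 = 1|0|0
+link1  2|0|0
+link2  3|0|0
+link3  4|0|0
R(2,0) f=1→J1  4|1|0
C(0,3) f=2→J2  4|1|1
R(3,2) f=1→J1  4|2|1
+link4  5|2|1
P(4,3) f=1→J1  5|3|1
C(0,1) f=2→J2  5|3|2
PS(4,1) f=2→J2  5|3|3
M = 3(5−1)−2·3−3 = 12−6−3 = 3

M = 3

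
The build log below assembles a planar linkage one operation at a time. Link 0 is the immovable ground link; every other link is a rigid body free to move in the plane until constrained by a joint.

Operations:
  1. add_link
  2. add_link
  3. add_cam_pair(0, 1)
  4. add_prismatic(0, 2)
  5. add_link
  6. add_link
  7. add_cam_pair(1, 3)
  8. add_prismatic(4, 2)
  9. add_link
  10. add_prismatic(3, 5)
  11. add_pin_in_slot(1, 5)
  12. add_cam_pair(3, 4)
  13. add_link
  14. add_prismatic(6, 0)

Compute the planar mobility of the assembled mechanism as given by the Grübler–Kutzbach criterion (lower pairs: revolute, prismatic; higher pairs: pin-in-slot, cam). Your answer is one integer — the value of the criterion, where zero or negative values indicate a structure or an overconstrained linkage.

L=1 J1=0 J2=0
add link → L=2 J1=0 J2=0
add link → L=3 J1=0 J2=0
C@0,1 dof=2 J2 → L=3 J1=0 J2=1
P@0,2 dof=1 J1 → L=3 J1=1 J2=1
add link → L=4 J1=1 J2=1
add link → L=5 J1=1 J2=1
C@1,3 dof=2 J2 → L=5 J1=1 J2=2
P@4,2 dof=1 J1 → L=5 J1=2 J2=2
add link → L=6 J1=2 J2=2
P@3,5 dof=1 J1 → L=6 J1=3 J2=2
PS@1,5 dof=2 J2 → L=6 J1=3 J2=3
C@3,4 dof=2 J2 → L=6 J1=3 J2=4
add link → L=7 J1=3 J2=4
P@6,0 dof=1 J1 → L=7 J1=4 J2=4
M=3(L−1)−2J1−J2=3·6−2·4−4=6

M = 6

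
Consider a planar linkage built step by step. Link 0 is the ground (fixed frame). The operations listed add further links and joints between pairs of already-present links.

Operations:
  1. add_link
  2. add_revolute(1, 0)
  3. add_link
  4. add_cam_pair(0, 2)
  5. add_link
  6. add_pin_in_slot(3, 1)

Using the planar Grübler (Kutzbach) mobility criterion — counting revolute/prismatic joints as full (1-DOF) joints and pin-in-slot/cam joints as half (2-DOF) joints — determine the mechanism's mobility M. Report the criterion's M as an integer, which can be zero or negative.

M = 5

L=1 J1=0 J2=0
add link → L=2 J1=0 J2=0
R@1,0 dof=1 J1 → L=2 J1=1 J2=0
add link → L=3 J1=1 J2=0
C@0,2 dof=2 J2 → L=3 J1=1 J2=1
add link → L=4 J1=1 J2=1
PS@3,1 dof=2 J2 → L=4 J1=1 J2=2
M=3(L−1)−2J1−J2=3·3−2·1−2=5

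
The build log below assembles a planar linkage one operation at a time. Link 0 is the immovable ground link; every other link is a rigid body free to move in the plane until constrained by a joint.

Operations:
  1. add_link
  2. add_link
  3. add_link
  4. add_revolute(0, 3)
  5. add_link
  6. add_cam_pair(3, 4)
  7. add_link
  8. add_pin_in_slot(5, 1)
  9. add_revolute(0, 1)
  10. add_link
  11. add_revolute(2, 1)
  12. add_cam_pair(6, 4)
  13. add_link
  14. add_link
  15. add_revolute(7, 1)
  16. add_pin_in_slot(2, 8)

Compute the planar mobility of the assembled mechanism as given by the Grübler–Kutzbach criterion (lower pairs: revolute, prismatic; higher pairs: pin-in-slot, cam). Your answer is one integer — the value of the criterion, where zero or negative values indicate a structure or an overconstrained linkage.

link 0 = ground. State L|J1|J2 = 1|0|0
+link1  2|0|0
+link2  3|0|0
+link3  4|0|0
R(0,3) f=1→J1  4|1|0
+link4  5|1|0
C(3,4) f=2→J2  5|1|1
+link5  6|1|1
PS(5,1) f=2→J2  6|1|2
R(0,1) f=1→J1  6|2|2
+link6  7|2|2
R(2,1) f=1→J1  7|3|2
C(6,4) f=2→J2  7|3|3
+link7  8|3|3
+link8  9|3|3
R(7,1) f=1→J1  9|4|3
PS(2,8) f=2→J2  9|4|4
M = 3(9−1)−2·4−4 = 24−8−4 = 12

M = 12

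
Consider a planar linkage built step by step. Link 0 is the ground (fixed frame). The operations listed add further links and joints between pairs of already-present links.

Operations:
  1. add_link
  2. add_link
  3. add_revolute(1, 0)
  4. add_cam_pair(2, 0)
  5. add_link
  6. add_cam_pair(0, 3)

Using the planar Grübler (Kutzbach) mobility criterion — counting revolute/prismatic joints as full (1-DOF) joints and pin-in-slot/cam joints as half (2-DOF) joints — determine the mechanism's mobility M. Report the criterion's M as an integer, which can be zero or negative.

M = 5

L=1 J1=0 J2=0
add link → L=2 J1=0 J2=0
add link → L=3 J1=0 J2=0
R@1,0 dof=1 J1 → L=3 J1=1 J2=0
C@2,0 dof=2 J2 → L=3 J1=1 J2=1
add link → L=4 J1=1 J2=1
C@0,3 dof=2 J2 → L=4 J1=1 J2=2
M=3(L−1)−2J1−J2=3·3−2·1−2=5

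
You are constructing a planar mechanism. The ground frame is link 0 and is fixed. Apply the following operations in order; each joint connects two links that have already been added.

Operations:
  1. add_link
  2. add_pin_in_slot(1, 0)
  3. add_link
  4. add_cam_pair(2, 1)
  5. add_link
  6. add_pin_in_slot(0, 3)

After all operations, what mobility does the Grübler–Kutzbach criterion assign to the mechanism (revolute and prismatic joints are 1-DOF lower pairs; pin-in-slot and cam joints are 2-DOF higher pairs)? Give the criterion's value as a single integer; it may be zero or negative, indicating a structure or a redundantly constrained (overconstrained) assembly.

(L,J1,J2)=(1,0,0); link0 fixed
link1: (2,0,0)
PS 1-0 [J2]: (2,0,1)
link2: (3,0,1)
C 2-1 [J2]: (3,0,2)
link3: (4,0,2)
PS 0-3 [J2]: (4,0,3)
Grübler: 3·3 − 2·0 − 3 = 6

M = 6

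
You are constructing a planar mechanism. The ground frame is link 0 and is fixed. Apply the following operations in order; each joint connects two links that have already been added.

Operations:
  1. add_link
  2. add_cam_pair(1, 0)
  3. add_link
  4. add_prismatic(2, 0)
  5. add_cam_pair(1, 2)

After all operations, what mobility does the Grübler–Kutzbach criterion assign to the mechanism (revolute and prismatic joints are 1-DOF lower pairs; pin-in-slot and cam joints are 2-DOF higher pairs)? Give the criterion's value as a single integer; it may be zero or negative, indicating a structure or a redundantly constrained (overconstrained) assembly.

M = 2

ground; <1,0,0>
#1 <2,0,0>
C:1↔0 J2 <2,0,1>
#2 <3,0,1>
P:2↔0 J1 <3,1,1>
C:1↔2 J2 <3,1,2>
3×2 − 2×1 − 1×2 = 2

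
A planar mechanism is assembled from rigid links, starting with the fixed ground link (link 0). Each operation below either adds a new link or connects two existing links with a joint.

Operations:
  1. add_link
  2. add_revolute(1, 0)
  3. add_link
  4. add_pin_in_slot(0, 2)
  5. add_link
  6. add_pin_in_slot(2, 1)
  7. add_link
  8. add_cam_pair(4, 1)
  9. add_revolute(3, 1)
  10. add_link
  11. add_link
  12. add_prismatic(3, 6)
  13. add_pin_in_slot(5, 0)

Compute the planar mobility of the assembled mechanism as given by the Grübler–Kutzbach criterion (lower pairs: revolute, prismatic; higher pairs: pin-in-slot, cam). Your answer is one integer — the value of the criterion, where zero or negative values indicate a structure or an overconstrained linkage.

M = 8

ground; <1,0,0>
#1 <2,0,0>
R:1↔0 J1 <2,1,0>
#2 <3,1,0>
PS:0↔2 J2 <3,1,1>
#3 <4,1,1>
PS:2↔1 J2 <4,1,2>
#4 <5,1,2>
C:4↔1 J2 <5,1,3>
R:3↔1 J1 <5,2,3>
#5 <6,2,3>
#6 <7,2,3>
P:3↔6 J1 <7,3,3>
PS:5↔0 J2 <7,3,4>
3×6 − 2×3 − 1×4 = 8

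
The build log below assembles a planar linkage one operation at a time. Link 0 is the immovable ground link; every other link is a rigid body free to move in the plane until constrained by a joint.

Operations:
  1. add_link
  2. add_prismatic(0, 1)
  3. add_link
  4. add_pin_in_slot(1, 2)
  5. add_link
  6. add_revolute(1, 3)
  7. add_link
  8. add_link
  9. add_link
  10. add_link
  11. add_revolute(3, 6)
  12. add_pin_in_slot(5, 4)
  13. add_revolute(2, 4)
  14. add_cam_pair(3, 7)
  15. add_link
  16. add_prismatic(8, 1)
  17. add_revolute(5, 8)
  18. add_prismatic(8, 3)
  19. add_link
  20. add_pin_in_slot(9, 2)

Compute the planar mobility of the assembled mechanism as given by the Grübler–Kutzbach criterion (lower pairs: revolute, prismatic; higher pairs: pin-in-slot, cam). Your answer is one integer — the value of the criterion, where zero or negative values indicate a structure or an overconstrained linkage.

(L,J1,J2)=(1,0,0); link0 fixed
link1: (2,0,0)
P 0-1 [J1]: (2,1,0)
link2: (3,1,0)
PS 1-2 [J2]: (3,1,1)
link3: (4,1,1)
R 1-3 [J1]: (4,2,1)
link4: (5,2,1)
link5: (6,2,1)
link6: (7,2,1)
link7: (8,2,1)
R 3-6 [J1]: (8,3,1)
PS 5-4 [J2]: (8,3,2)
R 2-4 [J1]: (8,4,2)
C 3-7 [J2]: (8,4,3)
link8: (9,4,3)
P 8-1 [J1]: (9,5,3)
R 5-8 [J1]: (9,6,3)
P 8-3 [J1]: (9,7,3)
link9: (10,7,3)
PS 9-2 [J2]: (10,7,4)
Grübler: 3·9 − 2·7 − 4 = 9

M = 9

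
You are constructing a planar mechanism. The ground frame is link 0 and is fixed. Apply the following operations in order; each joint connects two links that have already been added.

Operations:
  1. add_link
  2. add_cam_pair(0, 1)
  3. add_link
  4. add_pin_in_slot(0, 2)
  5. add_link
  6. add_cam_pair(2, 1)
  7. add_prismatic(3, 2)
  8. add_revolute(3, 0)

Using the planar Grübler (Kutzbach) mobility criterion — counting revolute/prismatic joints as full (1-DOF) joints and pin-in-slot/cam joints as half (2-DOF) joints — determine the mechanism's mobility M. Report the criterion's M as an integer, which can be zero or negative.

(L,J1,J2)=(1,0,0); link0 fixed
link1: (2,0,0)
C 0-1 [J2]: (2,0,1)
link2: (3,0,1)
PS 0-2 [J2]: (3,0,2)
link3: (4,0,2)
C 2-1 [J2]: (4,0,3)
P 3-2 [J1]: (4,1,3)
R 3-0 [J1]: (4,2,3)
Grübler: 3·3 − 2·2 − 3 = 2

M = 2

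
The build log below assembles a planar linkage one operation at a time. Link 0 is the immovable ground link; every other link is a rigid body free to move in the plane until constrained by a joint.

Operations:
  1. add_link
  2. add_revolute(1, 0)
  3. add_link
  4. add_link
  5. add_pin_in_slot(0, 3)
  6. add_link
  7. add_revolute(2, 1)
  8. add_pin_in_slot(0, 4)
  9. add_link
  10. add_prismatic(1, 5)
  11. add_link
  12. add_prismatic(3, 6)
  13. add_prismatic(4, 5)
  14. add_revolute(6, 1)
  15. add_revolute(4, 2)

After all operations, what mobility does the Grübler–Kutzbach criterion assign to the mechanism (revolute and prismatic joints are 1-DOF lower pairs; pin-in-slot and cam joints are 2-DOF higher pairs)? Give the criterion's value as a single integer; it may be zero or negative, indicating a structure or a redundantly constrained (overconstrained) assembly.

M = 2

link 0 = ground. State L|J1|J2 = 1|0|0
+link1  2|0|0
R(1,0) f=1→J1  2|1|0
+link2  3|1|0
+link3  4|1|0
PS(0,3) f=2→J2  4|1|1
+link4  5|1|1
R(2,1) f=1→J1  5|2|1
PS(0,4) f=2→J2  5|2|2
+link5  6|2|2
P(1,5) f=1→J1  6|3|2
+link6  7|3|2
P(3,6) f=1→J1  7|4|2
P(4,5) f=1→J1  7|5|2
R(6,1) f=1→J1  7|6|2
R(4,2) f=1→J1  7|7|2
M = 3(7−1)−2·7−2 = 18−14−2 = 2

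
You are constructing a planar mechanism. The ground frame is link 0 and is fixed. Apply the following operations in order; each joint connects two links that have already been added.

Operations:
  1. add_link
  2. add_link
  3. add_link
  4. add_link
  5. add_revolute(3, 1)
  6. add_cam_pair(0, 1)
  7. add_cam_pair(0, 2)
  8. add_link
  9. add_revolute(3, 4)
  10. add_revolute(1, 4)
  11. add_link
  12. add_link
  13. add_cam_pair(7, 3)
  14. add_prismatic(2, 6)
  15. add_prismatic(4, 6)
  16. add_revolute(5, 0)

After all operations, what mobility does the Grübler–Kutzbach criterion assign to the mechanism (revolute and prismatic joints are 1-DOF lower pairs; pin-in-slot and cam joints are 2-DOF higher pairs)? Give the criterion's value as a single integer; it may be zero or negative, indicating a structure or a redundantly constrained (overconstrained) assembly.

M = 6

ground; <1,0,0>
#1 <2,0,0>
#2 <3,0,0>
#3 <4,0,0>
#4 <5,0,0>
R:3↔1 J1 <5,1,0>
C:0↔1 J2 <5,1,1>
C:0↔2 J2 <5,1,2>
#5 <6,1,2>
R:3↔4 J1 <6,2,2>
R:1↔4 J1 <6,3,2>
#6 <7,3,2>
#7 <8,3,2>
C:7↔3 J2 <8,3,3>
P:2↔6 J1 <8,4,3>
P:4↔6 J1 <8,5,3>
R:5↔0 J1 <8,6,3>
3×7 − 2×6 − 1×3 = 6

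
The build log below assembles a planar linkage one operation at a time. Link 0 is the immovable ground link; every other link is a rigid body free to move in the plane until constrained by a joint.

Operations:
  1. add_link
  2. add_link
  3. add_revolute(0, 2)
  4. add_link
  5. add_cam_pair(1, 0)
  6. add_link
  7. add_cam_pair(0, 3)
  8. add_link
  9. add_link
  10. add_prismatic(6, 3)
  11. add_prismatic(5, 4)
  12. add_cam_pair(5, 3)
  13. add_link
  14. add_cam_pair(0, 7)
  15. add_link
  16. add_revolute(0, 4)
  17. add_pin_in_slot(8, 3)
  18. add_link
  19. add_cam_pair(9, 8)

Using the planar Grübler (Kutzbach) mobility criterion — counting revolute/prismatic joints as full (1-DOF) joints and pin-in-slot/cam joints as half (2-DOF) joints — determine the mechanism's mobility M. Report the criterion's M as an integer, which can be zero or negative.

M = 13

[1;0;0] (link 0 is ground)
L+ [2;0;0]
L+ [3;0;0]
R(0,2)∈J1 [3;1;0]
L+ [4;1;0]
C(1,0)∈J2 [4;1;1]
L+ [5;1;1]
C(0,3)∈J2 [5;1;2]
L+ [6;1;2]
L+ [7;1;2]
P(6,3)∈J1 [7;2;2]
P(5,4)∈J1 [7;3;2]
C(5,3)∈J2 [7;3;3]
L+ [8;3;3]
C(0,7)∈J2 [8;3;4]
L+ [9;3;4]
R(0,4)∈J1 [9;4;4]
PS(8,3)∈J2 [9;4;5]
L+ [10;4;5]
C(9,8)∈J2 [10;4;6]
mobility = 27 − 8 − 6 = 13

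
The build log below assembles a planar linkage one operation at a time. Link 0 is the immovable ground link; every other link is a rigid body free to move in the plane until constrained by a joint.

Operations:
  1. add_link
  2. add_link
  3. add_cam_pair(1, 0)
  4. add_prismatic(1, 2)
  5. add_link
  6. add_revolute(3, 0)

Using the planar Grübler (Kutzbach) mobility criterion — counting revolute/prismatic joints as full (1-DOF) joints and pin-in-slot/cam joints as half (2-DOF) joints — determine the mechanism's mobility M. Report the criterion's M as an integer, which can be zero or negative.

M = 4

link 0 = ground. State L|J1|J2 = 1|0|0
+link1  2|0|0
+link2  3|0|0
C(1,0) f=2→J2  3|0|1
P(1,2) f=1→J1  3|1|1
+link3  4|1|1
R(3,0) f=1→J1  4|2|1
M = 3(4−1)−2·2−1 = 9−4−1 = 4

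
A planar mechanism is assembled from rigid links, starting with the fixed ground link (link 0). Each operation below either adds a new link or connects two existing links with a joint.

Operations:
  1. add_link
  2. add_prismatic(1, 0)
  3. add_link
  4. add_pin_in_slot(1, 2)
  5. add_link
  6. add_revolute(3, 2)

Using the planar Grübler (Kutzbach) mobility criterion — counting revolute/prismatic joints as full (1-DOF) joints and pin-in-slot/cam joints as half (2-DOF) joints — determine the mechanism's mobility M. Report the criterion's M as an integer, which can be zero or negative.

M = 4

(L,J1,J2)=(1,0,0); link0 fixed
link1: (2,0,0)
P 1-0 [J1]: (2,1,0)
link2: (3,1,0)
PS 1-2 [J2]: (3,1,1)
link3: (4,1,1)
R 3-2 [J1]: (4,2,1)
Grübler: 3·3 − 2·2 − 1 = 4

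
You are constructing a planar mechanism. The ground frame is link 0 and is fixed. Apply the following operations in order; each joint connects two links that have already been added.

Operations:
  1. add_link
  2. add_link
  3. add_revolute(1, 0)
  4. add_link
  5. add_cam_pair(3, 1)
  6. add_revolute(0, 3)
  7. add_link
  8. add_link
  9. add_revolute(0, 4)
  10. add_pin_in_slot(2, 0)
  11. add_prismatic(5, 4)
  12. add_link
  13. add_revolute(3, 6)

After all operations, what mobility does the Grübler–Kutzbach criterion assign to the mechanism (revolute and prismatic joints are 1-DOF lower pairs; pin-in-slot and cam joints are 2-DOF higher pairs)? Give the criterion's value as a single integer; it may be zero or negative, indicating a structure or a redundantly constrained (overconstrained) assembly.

M = 6

[1;0;0] (link 0 is ground)
L+ [2;0;0]
L+ [3;0;0]
R(1,0)∈J1 [3;1;0]
L+ [4;1;0]
C(3,1)∈J2 [4;1;1]
R(0,3)∈J1 [4;2;1]
L+ [5;2;1]
L+ [6;2;1]
R(0,4)∈J1 [6;3;1]
PS(2,0)∈J2 [6;3;2]
P(5,4)∈J1 [6;4;2]
L+ [7;4;2]
R(3,6)∈J1 [7;5;2]
mobility = 18 − 10 − 2 = 6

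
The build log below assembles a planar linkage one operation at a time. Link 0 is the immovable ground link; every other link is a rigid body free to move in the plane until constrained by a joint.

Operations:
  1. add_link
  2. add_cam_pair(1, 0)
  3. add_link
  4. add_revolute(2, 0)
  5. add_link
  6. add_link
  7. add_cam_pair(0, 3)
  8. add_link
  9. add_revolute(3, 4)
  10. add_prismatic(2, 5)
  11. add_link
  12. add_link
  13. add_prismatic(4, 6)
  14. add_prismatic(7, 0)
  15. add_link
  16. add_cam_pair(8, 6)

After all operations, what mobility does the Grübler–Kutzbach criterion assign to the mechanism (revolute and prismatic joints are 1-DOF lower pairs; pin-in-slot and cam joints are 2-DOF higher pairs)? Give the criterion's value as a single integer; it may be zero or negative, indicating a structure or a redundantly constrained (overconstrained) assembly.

(L,J1,J2)=(1,0,0); link0 fixed
link1: (2,0,0)
C 1-0 [J2]: (2,0,1)
link2: (3,0,1)
R 2-0 [J1]: (3,1,1)
link3: (4,1,1)
link4: (5,1,1)
C 0-3 [J2]: (5,1,2)
link5: (6,1,2)
R 3-4 [J1]: (6,2,2)
P 2-5 [J1]: (6,3,2)
link6: (7,3,2)
link7: (8,3,2)
P 4-6 [J1]: (8,4,2)
P 7-0 [J1]: (8,5,2)
link8: (9,5,2)
C 8-6 [J2]: (9,5,3)
Grübler: 3·8 − 2·5 − 3 = 11

M = 11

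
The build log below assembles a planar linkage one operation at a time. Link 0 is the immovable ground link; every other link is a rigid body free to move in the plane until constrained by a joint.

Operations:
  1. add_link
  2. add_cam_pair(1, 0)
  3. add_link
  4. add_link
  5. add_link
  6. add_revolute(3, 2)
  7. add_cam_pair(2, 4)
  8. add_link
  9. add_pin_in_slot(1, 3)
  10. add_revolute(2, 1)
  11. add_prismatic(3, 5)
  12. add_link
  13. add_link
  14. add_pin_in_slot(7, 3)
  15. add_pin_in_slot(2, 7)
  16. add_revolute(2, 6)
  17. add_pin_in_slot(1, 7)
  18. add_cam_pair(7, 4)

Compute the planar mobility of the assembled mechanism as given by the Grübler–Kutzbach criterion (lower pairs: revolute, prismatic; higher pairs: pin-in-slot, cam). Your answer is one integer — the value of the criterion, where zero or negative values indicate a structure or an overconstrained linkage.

M = 6

L=1 J1=0 J2=0
add link → L=2 J1=0 J2=0
C@1,0 dof=2 J2 → L=2 J1=0 J2=1
add link → L=3 J1=0 J2=1
add link → L=4 J1=0 J2=1
add link → L=5 J1=0 J2=1
R@3,2 dof=1 J1 → L=5 J1=1 J2=1
C@2,4 dof=2 J2 → L=5 J1=1 J2=2
add link → L=6 J1=1 J2=2
PS@1,3 dof=2 J2 → L=6 J1=1 J2=3
R@2,1 dof=1 J1 → L=6 J1=2 J2=3
P@3,5 dof=1 J1 → L=6 J1=3 J2=3
add link → L=7 J1=3 J2=3
add link → L=8 J1=3 J2=3
PS@7,3 dof=2 J2 → L=8 J1=3 J2=4
PS@2,7 dof=2 J2 → L=8 J1=3 J2=5
R@2,6 dof=1 J1 → L=8 J1=4 J2=5
PS@1,7 dof=2 J2 → L=8 J1=4 J2=6
C@7,4 dof=2 J2 → L=8 J1=4 J2=7
M=3(L−1)−2J1−J2=3·7−2·4−7=6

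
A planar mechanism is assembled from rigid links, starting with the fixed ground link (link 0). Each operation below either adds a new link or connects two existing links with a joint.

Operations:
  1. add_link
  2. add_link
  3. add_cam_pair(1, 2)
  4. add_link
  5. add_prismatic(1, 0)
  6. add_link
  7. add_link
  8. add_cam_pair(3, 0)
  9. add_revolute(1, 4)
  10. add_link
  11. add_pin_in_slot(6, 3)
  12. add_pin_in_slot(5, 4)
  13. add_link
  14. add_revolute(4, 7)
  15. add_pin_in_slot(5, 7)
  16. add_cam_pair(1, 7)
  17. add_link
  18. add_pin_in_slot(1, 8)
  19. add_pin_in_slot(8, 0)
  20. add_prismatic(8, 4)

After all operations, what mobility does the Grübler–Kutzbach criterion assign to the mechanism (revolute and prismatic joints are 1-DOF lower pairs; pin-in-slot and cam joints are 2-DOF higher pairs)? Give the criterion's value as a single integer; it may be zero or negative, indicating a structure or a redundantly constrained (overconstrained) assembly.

L=1 J1=0 J2=0
add link → L=2 J1=0 J2=0
add link → L=3 J1=0 J2=0
C@1,2 dof=2 J2 → L=3 J1=0 J2=1
add link → L=4 J1=0 J2=1
P@1,0 dof=1 J1 → L=4 J1=1 J2=1
add link → L=5 J1=1 J2=1
add link → L=6 J1=1 J2=1
C@3,0 dof=2 J2 → L=6 J1=1 J2=2
R@1,4 dof=1 J1 → L=6 J1=2 J2=2
add link → L=7 J1=2 J2=2
PS@6,3 dof=2 J2 → L=7 J1=2 J2=3
PS@5,4 dof=2 J2 → L=7 J1=2 J2=4
add link → L=8 J1=2 J2=4
R@4,7 dof=1 J1 → L=8 J1=3 J2=4
PS@5,7 dof=2 J2 → L=8 J1=3 J2=5
C@1,7 dof=2 J2 → L=8 J1=3 J2=6
add link → L=9 J1=3 J2=6
PS@1,8 dof=2 J2 → L=9 J1=3 J2=7
PS@8,0 dof=2 J2 → L=9 J1=3 J2=8
P@8,4 dof=1 J1 → L=9 J1=4 J2=8
M=3(L−1)−2J1−J2=3·8−2·4−8=8

M = 8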